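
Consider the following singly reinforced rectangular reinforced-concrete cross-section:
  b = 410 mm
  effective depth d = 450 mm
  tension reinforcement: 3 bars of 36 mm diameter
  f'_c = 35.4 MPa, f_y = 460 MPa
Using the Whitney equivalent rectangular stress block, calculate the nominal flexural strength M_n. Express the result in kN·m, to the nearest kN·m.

A_s = 3 × 1018 = 3054 mm².
T = A_s f_y = 3054 × 460 = 1404840 N = 1404.84 kN.
From C = T: a = T/(0.85 f'_c b) = 1404840/(0.85 × 35.4 × 410) = 113.87 mm.
M_n = T(d − a/2) = 1404.84 kN × (450 − 56.935) mm = 552.19 kN·m.

M_n ≈ 552 kN·m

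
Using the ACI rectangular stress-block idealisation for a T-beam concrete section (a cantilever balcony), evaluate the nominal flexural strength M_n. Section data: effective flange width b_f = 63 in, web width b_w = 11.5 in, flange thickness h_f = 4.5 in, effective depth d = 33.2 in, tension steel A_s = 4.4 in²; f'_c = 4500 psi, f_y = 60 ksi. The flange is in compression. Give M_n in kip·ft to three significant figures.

M_n ≈ 718 kip·ft

Tension: T = A_s f_y = 4.4 × 60 = 264 kips.
Try a within the flange: a = T/(0.85 f'_c b_f) = 264/(0.85 × 4.5 × 63) = 1.096 in.
Since a = 1.096 ≤ h_f = 4.5 in, the stress block lies entirely in the flange; analyse as a rectangular beam of width b_f.
M_n = T(d − a/2) = 264 × (33.2 − 0.548) = 8620.1 kip·in.
M_n = 8620.1/12 = 718.34 kip·ft.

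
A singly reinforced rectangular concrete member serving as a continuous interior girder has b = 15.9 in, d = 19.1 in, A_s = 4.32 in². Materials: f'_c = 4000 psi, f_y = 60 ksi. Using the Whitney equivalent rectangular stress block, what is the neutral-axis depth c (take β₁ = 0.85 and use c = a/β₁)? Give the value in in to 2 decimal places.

T = A_s f_y = 4.32 × 60 = 259.2 kips.
a = T/(0.85 f'_c b) = 259.2/(0.85 × 4 × 15.9) = 4.7947 in.
With β₁ = 0.85, c = a/β₁ = 4.7947/0.85 = 5.64 in.

c ≈ 5.64 in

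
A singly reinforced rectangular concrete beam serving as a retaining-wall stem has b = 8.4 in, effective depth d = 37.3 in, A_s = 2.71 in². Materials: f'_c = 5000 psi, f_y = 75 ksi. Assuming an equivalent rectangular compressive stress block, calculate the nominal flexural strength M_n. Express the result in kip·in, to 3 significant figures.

M_n ≈ 7000 kip·in

T = A_s f_y = 2.71 × 75 = 203.25 kips.
a = T/(0.85 f'_c b) = 203.25/(0.85 × 5 × 8.4) = 5.693 in.
M_n = T(d − a/2) = 203.25 × (37.3 − 2.8465) = 7002.7 kip·in.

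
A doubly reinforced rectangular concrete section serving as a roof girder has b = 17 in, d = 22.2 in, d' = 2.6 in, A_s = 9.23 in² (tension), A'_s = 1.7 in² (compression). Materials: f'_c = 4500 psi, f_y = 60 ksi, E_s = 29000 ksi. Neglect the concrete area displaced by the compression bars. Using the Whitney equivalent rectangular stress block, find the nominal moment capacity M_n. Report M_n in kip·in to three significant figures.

M_n ≈ 10500 kip·in

Assume both steels yield.
a = (A_s − A'_s) f_y/(0.85 f'_c b) = (9.23 − 1.7) × 60/(0.85 × 4.5 × 17) = 6.948 in.
c = a/β₁ = 6.948/0.825 = 8.422 in; ε'_s = 0.003(c − d')/c = 0.0021 ≥ ε_y = 0.0021, so the compression steel yields.
M_n = (A_s − A'_s) f_y (d − a/2) + A'_s f_y (d − d') = 451.8 × (22.2 − 3.474) + 102 × (22.2 − 2.6) = 8460.4 + 1999.2 = 10459.6 kip·in.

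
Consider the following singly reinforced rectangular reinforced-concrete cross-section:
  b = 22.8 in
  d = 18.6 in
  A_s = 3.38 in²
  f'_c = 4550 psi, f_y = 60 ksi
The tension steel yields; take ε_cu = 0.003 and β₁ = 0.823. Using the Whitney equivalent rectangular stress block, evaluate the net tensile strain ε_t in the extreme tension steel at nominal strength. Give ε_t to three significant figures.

a = A_s f_y/(0.85 f'_c b) = 2.300 in.
β₁ = 0.823, so c = a/β₁ = 2.300/0.823 = 2.795 in.
From the linear strain diagram with ε_cu = 0.003: ε_t = 0.003 (d − c)/c = 0.003 × (18.6 − 2.795)/2.795 = 0.0170.
Since ε_t ≥ 0.005, the section is tension-controlled.

ε_t ≈ 0.0170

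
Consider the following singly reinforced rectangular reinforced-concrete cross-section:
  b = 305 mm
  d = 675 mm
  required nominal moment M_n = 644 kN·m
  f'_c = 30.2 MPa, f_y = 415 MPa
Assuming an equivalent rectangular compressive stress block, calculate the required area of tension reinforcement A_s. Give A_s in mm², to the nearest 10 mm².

With M_n = 0.85 f'_c a b (d − a/2), solve the quadratic for a:
a = d − √(d² − 2M_n/(0.85 f'_c b)) = 675 − √(675² − 2 × 644×10⁶/(0.85 × 30.2 × 305)) = 135.45 mm.
A_s = 0.85 f'_c a b / f_y = 0.85 × 30.2 × 135.45 × 305 / 415 = 2555.4 mm².

A_s ≈ 2560 mm²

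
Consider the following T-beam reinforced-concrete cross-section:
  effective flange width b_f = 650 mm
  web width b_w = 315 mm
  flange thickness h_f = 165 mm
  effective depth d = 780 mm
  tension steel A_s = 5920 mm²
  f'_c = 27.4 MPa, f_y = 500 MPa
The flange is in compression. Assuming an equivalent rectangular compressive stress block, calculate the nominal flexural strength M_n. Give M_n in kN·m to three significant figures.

M_n ≈ 2010 kN·m

Tension: T = A_s f_y = 5920 × 500 = 2960000 N.
Try a within the flange: a = T/(0.85 f'_c b_f) = 2960000/(0.85 × 27.4 × 650) = 195.53 mm.
a = 195.53 > h_f = 165 mm: the block extends into the web. Split into flange-overhang and web parts.
C_f = 0.85 f'_c (b_f − b_w) h_f = 0.85 × 27.4 × (650 − 315) × 165 = 1287355 N.
Remaining web compression depth: a_w = (T − C_f)/(0.85 f'_c b_w) = (2960000 − 1287355)/(0.85 × 27.4 × 315) = 227.99 mm.
M_n = C_f(d − h_f/2) + (T − C_f)(d − a_w/2) = 1287355 × (780 − 82.5) + 1672645 × (780 − 113.995) = 897.93 + 1113.99 = 2011.92 × 10⁶ N·mm.
M_n = 2011.92 kN·m.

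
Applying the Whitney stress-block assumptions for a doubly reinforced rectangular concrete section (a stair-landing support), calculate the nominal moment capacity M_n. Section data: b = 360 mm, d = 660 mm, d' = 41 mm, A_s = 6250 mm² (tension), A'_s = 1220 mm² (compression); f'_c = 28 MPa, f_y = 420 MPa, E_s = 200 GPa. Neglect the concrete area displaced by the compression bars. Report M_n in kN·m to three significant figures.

M_n ≈ 1450 kN·m

Assume both tension and compression steel yield.
Net tension couple steel: A_s − A'_s = 5030 mm².
a = (A_s − A'_s) f_y / (0.85 f'_c b) = 2112600/(0.85 × 28 × 360) = 246.57 mm.
c = a/β₁ = 246.57/0.85 = 290.08 mm; ε'_s = 0.003(c − d')/c = 0.0026 ≥ f_y/E_s = 0.0021, so compression steel does yield.
M_n = (A_s − A'_s) f_y (d − a/2) + A'_s f_y (d − d') = [2112600 × (660 − 123.285) + 512400 × (660 − 41)] × 10⁻⁶ = 1133.86 + 317.18 = 1451.04 kN·m.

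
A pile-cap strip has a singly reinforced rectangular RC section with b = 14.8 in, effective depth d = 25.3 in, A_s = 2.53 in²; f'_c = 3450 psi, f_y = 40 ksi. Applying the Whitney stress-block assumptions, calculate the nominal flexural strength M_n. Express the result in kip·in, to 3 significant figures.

T = A_s f_y = 2.53 × 40 = 101.2 kips.
a = T/(0.85 f'_c b) = 101.2/(0.85 × 3.45 × 14.8) = 2.332 in.
M_n = T(d − a/2) = 101.2 × (25.3 − 1.166) = 2442.4 kip·in.

M_n ≈ 2440 kip·in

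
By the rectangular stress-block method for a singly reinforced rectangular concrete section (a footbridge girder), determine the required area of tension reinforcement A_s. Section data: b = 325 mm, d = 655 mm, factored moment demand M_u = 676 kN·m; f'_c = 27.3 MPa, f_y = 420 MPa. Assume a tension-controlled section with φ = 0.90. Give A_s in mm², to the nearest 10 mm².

M_n = M_u/φ = 676/0.90 = 751.111 kN·m.
With M_n = 0.85 f'_c a b (d − a/2), solve the quadratic for a:
a = d − √(d² − 2M_n/(0.85 f'_c b)) = 655 − √(655² − 2 × 751.111×10⁶/(0.85 × 27.3 × 325)) = 175.59 mm.
A_s = 0.85 f'_c a b / f_y = 0.85 × 27.3 × 175.59 × 325 / 420 = 3152.9 mm².

A_s ≈ 3150 mm²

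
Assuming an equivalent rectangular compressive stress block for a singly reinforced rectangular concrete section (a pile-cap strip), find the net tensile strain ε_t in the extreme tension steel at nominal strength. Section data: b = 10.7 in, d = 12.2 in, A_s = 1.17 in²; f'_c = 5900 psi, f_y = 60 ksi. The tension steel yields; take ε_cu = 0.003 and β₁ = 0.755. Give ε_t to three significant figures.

a = A_s f_y/(0.85 f'_c b) = 1.308 in.
β₁ = 0.755, so c = a/β₁ = 1.308/0.755 = 1.732 in.
From the linear strain diagram with ε_cu = 0.003: ε_t = 0.003 (d − c)/c = 0.003 × (12.2 − 1.732)/1.732 = 0.0181.
Since ε_t ≥ 0.005, the section is tension-controlled.

ε_t ≈ 0.0181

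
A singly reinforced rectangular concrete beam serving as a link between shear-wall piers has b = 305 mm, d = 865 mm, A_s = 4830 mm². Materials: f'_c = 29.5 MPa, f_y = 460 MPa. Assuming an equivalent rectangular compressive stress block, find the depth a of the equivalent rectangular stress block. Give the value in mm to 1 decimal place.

T = A_s f_y = 4830 × 460 = 2221800 N = 2221.8 kN.
Setting C = 0.85 f'_c a b equal to T: a = 2221800/(0.85 × 29.5 × 305) = 290.5 mm.

a ≈ 290.5 mm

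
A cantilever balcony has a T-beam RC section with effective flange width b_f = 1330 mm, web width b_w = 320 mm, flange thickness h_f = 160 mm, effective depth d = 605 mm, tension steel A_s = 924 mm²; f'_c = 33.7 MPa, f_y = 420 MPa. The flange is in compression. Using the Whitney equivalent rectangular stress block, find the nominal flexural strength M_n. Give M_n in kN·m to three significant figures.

M_n ≈ 233 kN·m

Tension: T = A_s f_y = 924 × 420 = 388080 N.
Try a within the flange: a = T/(0.85 f'_c b_f) = 388080/(0.85 × 33.7 × 1330) = 10.19 mm.
Since a = 10.19 ≤ h_f = 160 mm, the stress block lies entirely in the flange; analyse as a rectangular beam of width b_f.
M_n = T(d − a/2) = 388080 × (605 − 5.095) = 232.81 × 10⁶ N·mm.
M_n = 232.81 kN·m.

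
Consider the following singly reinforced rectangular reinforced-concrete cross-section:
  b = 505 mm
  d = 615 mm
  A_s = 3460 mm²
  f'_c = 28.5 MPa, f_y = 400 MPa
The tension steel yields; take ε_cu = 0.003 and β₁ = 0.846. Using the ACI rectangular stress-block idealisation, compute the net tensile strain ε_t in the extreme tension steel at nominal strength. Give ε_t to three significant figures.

ε_t ≈ 0.0108

a = A_s f_y/(0.85 f'_c b) = 113.13 mm.
β₁ = 0.846, so c = a/β₁ = 113.13/0.846 = 133.72 mm.
From the linear strain diagram with ε_cu = 0.003: ε_t = 0.003 (d − c)/c = 0.003 × (615 − 133.72)/133.72 = 0.0108.
Since ε_t ≥ 0.005, the section is tension-controlled.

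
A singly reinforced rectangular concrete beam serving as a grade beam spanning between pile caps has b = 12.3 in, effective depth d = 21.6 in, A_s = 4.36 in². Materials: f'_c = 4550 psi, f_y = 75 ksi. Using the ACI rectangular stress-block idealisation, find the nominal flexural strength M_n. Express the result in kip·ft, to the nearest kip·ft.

M_n ≈ 495 kip·ft

T = A_s f_y = 4.36 × 75 = 327 kips.
a = T/(0.85 f'_c b) = 327/(0.85 × 4.55 × 12.3) = 6.874 in.
M_n = T(d − a/2) = 327 × (21.6 − 3.437) = 5939.3 kip·in = 5939.3/12 = 494.94 kip·ft.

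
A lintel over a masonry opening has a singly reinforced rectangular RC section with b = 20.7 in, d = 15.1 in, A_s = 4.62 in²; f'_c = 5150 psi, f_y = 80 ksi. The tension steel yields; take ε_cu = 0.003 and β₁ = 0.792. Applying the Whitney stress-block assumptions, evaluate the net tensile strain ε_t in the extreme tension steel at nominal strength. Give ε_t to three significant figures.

a = A_s f_y/(0.85 f'_c b) = 4.079 in.
β₁ = 0.792, so c = a/β₁ = 4.079/0.792 = 5.150 in.
From the linear strain diagram with ε_cu = 0.003: ε_t = 0.003 (d − c)/c = 0.003 × (15.1 − 5.150)/5.150 = 0.00580.
Since ε_t ≥ 0.005, the section is tension-controlled.

ε_t ≈ 0.00580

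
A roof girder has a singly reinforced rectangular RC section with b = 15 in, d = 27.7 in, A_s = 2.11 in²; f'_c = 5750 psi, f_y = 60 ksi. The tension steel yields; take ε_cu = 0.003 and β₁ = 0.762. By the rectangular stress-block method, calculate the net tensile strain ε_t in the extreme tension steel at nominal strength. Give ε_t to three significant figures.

ε_t ≈ 0.0337

a = A_s f_y/(0.85 f'_c b) = 1.727 in.
β₁ = 0.762, so c = a/β₁ = 1.727/0.762 = 2.266 in.
From the linear strain diagram with ε_cu = 0.003: ε_t = 0.003 (d − c)/c = 0.003 × (27.7 − 2.266)/2.266 = 0.0337.
Since ε_t ≥ 0.005, the section is tension-controlled.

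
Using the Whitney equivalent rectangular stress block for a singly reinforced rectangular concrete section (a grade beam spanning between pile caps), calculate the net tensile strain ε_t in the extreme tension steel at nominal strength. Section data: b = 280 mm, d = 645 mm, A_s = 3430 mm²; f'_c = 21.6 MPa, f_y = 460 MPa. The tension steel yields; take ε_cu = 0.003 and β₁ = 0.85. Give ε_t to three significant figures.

ε_t ≈ 0.00236

a = A_s f_y/(0.85 f'_c b) = 306.92 mm.
β₁ = 0.85, so c = a/β₁ = 306.92/0.85 = 361.08 mm.
From the linear strain diagram with ε_cu = 0.003: ε_t = 0.003 (d − c)/c = 0.003 × (645 − 361.08)/361.08 = 0.00236.
ε_t < 0.004 — the section is over-reinforced for flexure under ACI limits.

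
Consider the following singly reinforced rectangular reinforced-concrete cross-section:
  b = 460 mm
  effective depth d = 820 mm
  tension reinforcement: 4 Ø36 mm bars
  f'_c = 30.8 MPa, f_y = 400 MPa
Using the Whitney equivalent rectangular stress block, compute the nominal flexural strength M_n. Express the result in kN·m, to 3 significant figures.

M_n ≈ 1230 kN·m

A_s = 4 × 1018 = 4072 mm².
T = A_s f_y = 4072 × 400 = 1628800 N = 1628.8 kN.
From C = T: a = T/(0.85 f'_c b) = 1628800/(0.85 × 30.8 × 460) = 135.25 mm.
M_n = T(d − a/2) = 1628.8 kN × (820 − 67.625) mm = 1225.47 kN·m.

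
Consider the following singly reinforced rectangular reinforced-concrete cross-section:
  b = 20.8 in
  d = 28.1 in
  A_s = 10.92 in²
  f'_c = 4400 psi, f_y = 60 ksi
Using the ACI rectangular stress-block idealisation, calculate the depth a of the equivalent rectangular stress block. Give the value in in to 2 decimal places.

a ≈ 8.42 in

T = A_s f_y = 10.92 × 60 = 655.2 kips.
a = T/(0.85 f'_c b) = 655.2/(0.85 × 4.4 × 20.8) = 8.42 in.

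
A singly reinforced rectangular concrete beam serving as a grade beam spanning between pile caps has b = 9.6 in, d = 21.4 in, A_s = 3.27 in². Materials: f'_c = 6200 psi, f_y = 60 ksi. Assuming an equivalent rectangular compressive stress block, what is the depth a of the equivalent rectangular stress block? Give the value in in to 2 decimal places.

a ≈ 3.88 in

T = A_s f_y = 3.27 × 60 = 196.2 kips.
a = T/(0.85 f'_c b) = 196.2/(0.85 × 6.2 × 9.6) = 3.88 in.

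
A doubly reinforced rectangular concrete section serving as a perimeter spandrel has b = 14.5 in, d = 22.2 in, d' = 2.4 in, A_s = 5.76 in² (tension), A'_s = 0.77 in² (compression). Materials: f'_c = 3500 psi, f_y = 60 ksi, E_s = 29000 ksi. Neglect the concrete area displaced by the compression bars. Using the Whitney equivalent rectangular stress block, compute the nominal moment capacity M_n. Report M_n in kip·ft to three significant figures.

M_n ≈ 544 kip·ft

Assume both steels yield.
a = (A_s − A'_s) f_y/(0.85 f'_c b) = (5.76 − 0.77) × 60/(0.85 × 3.5 × 14.5) = 6.941 in.
c = a/β₁ = 6.941/0.85 = 8.166 in; ε'_s = 0.003(c − d')/c = 0.0021 ≥ ε_y = 0.0021, so the compression steel yields.
M_n = (A_s − A'_s) f_y (d − a/2) + A'_s f_y (d − d') = 299.4 × (22.2 − 3.4705) + 46.2 × (22.2 − 2.4) = 5607.6 + 914.8 = 6522.4 kip·in = 6522.4/12 = 543.53 kip·ft.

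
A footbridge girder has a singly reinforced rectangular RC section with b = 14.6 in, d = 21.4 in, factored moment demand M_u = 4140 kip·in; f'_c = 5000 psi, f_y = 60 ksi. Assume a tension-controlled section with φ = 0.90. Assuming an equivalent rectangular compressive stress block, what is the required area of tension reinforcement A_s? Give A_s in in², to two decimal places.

M_n = M_u/φ = 4140/0.90 = 4600 kip·in.
From M_n = 0.85 f'_c a b (d − a/2):
a = d − √(d² − 2M_n/(0.85 f'_c b)) = 21.4 − √(21.4² − 2 × 4600/(0.85 × 5 × 14.6)) = 3.802 in.
A_s = 0.85 f'_c a b / f_y = 0.85 × 5 × 3.802 × 14.6 / 60 = 3.932 in².

A_s ≈ 3.93 in²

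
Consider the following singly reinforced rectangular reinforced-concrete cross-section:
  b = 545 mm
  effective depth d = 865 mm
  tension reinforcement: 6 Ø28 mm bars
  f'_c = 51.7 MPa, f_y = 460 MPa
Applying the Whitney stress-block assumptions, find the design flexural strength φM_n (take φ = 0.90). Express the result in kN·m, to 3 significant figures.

A_s = 6 × 616 = 3696 mm².
T = A_s f_y = 3696 × 460 = 1700160 N = 1700.16 kN.
From C = T: a = T/(0.85 f'_c b) = 1700160/(0.85 × 51.7 × 545) = 70.99 mm.
M_n = T(d − a/2) = 1700.16 kN × (865 − 35.495) mm = 1410.29 kN·m.
φM_n = 0.90 × 1410.29 = 1269.26 kN·m.

φM_n ≈ 1270 kN·m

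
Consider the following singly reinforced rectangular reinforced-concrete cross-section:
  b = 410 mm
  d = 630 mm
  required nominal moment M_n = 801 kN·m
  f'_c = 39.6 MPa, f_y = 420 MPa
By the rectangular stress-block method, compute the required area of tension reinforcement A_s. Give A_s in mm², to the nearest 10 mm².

With M_n = 0.85 f'_c a b (d − a/2), solve the quadratic for a:
a = d − √(d² − 2M_n/(0.85 f'_c b)) = 630 − √(630² − 2 × 801×10⁶/(0.85 × 39.6 × 410)) = 100.08 mm.
A_s = 0.85 f'_c a b / f_y = 0.85 × 39.6 × 100.08 × 410 / 420 = 3288.5 mm².

A_s ≈ 3290 mm²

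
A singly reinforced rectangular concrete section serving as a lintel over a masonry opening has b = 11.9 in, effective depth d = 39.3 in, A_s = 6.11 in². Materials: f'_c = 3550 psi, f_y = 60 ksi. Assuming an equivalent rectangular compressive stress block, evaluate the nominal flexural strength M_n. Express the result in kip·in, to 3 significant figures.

T = A_s f_y = 6.11 × 60 = 366.6 kips.
a = T/(0.85 f'_c b) = 366.6/(0.85 × 3.55 × 11.9) = 10.209 in.
M_n = T(d − a/2) = 366.6 × (39.3 − 5.1045) = 12536.1 kip·in.

M_n ≈ 12500 kip·in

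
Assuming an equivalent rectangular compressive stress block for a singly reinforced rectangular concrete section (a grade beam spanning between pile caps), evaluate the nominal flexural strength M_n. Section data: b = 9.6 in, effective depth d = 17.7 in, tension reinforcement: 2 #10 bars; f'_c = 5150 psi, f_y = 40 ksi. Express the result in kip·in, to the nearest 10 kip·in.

A_s = 2 × 1.27 = 2.54 in².
T = A_s f_y = 2.54 × 40 = 101.6 kips.
a = T/(0.85 f'_c b) = 101.6/(0.85 × 5.15 × 9.6) = 2.418 in.
M_n = T(d − a/2) = 101.6 × (17.7 − 1.209) = 1675.5 kip·in.

M_n ≈ 1680 kip·in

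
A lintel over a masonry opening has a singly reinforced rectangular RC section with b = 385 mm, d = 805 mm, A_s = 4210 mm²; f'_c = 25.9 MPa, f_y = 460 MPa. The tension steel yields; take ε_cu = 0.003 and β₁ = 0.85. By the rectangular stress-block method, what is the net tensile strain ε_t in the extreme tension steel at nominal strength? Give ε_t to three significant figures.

ε_t ≈ 0.00598

a = A_s f_y/(0.85 f'_c b) = 228.49 mm.
β₁ = 0.85, so c = a/β₁ = 228.49/0.85 = 268.81 mm.
From the linear strain diagram with ε_cu = 0.003: ε_t = 0.003 (d − c)/c = 0.003 × (805 − 268.81)/268.81 = 0.00598.
Since ε_t ≥ 0.005, the section is tension-controlled.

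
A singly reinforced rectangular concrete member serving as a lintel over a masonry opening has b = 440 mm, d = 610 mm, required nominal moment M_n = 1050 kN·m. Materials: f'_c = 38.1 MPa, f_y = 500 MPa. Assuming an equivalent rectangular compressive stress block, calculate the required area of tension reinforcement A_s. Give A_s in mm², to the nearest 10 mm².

With M_n = 0.85 f'_c a b (d − a/2), solve the quadratic for a:
a = d − √(d² − 2M_n/(0.85 f'_c b)) = 610 − √(610² − 2 × 1050×10⁶/(0.85 × 38.1 × 440)) = 135.95 mm.
A_s = 0.85 f'_c a b / f_y = 0.85 × 38.1 × 135.95 × 440 / 500 = 3874.4 mm².

A_s ≈ 3870 mm²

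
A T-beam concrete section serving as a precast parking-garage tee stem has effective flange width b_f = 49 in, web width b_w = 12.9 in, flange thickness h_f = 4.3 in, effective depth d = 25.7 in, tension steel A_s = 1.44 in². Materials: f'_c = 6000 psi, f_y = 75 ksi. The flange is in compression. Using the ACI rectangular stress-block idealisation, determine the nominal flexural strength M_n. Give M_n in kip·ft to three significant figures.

Tension: T = A_s f_y = 1.44 × 75 = 108 kips.
Try a within the flange: a = T/(0.85 f'_c b_f) = 108/(0.85 × 6 × 49) = 0.432 in.
Since a = 0.432 ≤ h_f = 4.3 in, the stress block lies entirely in the flange; analyse as a rectangular beam of width b_f.
M_n = T(d − a/2) = 108 × (25.7 − 0.216) = 2752.3 kip·in.
M_n = 2752.3/12 = 229.36 kip·ft.

M_n ≈ 229 kip·ft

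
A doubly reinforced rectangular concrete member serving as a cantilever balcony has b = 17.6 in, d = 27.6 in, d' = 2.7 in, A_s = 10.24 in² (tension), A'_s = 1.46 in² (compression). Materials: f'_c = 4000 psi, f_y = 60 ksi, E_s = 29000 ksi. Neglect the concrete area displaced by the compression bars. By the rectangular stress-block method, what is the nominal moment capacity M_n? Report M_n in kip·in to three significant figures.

Assume both steels yield.
a = (A_s − A'_s) f_y/(0.85 f'_c b) = (10.24 − 1.46) × 60/(0.85 × 4 × 17.6) = 8.803 in.
c = a/β₁ = 8.803/0.85 = 10.356 in; ε'_s = 0.003(c − d')/c = 0.0022 ≥ ε_y = 0.0021, so the compression steel yields.
M_n = (A_s − A'_s) f_y (d − a/2) + A'_s f_y (d − d') = 526.8 × (27.6 − 4.4015) + 87.6 × (27.6 − 2.7) = 12221.0 + 2181.2 = 14402.2 kip·in.

M_n ≈ 14400 kip·in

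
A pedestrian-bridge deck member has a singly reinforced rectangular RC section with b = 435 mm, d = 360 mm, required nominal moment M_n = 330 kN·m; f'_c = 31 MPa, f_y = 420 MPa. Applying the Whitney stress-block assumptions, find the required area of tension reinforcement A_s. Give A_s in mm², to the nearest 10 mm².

With M_n = 0.85 f'_c a b (d − a/2), solve the quadratic for a:
a = d − √(d² − 2M_n/(0.85 f'_c b)) = 360 − √(360² − 2 × 330×10⁶/(0.85 × 31 × 435)) = 91.64 mm.
A_s = 0.85 f'_c a b / f_y = 0.85 × 31 × 91.64 × 435 / 420 = 2501.0 mm².

A_s ≈ 2500 mm²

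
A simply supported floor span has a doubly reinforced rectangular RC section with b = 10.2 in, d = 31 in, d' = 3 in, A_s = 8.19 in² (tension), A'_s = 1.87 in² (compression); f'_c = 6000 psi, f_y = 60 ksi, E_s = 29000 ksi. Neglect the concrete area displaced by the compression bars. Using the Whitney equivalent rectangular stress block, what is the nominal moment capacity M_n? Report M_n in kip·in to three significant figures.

Assume both steels yield.
a = (A_s − A'_s) f_y/(0.85 f'_c b) = (8.19 − 1.87) × 60/(0.85 × 6 × 10.2) = 7.290 in.
c = a/β₁ = 7.290/0.75 = 9.720 in; ε'_s = 0.003(c − d')/c = 0.0021 ≥ ε_y = 0.0021, so the compression steel yields.
M_n = (A_s − A'_s) f_y (d − a/2) + A'_s f_y (d − d') = 379.2 × (31 − 3.645) + 112.2 × (31 − 3) = 10373.0 + 3141.6 = 13514.6 kip·in.

M_n ≈ 13500 kip·in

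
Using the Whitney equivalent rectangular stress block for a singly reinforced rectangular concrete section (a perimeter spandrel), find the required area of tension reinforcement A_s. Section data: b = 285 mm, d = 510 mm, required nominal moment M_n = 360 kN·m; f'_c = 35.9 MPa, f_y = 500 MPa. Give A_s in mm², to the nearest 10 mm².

With M_n = 0.85 f'_c a b (d − a/2), solve the quadratic for a:
a = d − √(d² − 2M_n/(0.85 f'_c b)) = 510 − √(510² − 2 × 360×10⁶/(0.85 × 35.9 × 285)) = 88.92 mm.
A_s = 0.85 f'_c a b / f_y = 0.85 × 35.9 × 88.92 × 285 / 500 = 1546.6 mm².

A_s ≈ 1550 mm²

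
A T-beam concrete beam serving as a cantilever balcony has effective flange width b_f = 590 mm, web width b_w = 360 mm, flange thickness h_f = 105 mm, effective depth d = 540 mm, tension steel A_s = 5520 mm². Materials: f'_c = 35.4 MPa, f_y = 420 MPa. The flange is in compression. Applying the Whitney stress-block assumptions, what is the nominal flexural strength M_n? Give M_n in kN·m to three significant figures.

Tension: T = A_s f_y = 5520 × 420 = 2318400 N.
Try a within the flange: a = T/(0.85 f'_c b_f) = 2318400/(0.85 × 35.4 × 590) = 130.59 mm.
a = 130.59 > h_f = 105 mm: the block extends into the web. Split into flange-overhang and web parts.
C_f = 0.85 f'_c (b_f − b_w) h_f = 0.85 × 35.4 × (590 − 360) × 105 = 726674 N.
Remaining web compression depth: a_w = (T − C_f)/(0.85 f'_c b_w) = (2318400 − 726674)/(0.85 × 35.4 × 360) = 146.94 mm.
M_n = C_f(d − h_f/2) + (T − C_f)(d − a_w/2) = 726674 × (540 − 52.5) + 1591726 × (540 − 73.47) = 354.25 + 742.59 = 1096.84 × 10⁶ N·mm.
M_n = 1096.84 kN·m.

M_n ≈ 1100 kN·m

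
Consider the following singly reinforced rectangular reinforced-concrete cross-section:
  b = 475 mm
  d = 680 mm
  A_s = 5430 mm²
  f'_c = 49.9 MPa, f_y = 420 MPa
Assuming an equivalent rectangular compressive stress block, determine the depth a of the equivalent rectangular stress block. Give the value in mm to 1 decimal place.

a ≈ 113.2 mm

T = A_s f_y = 5430 × 420 = 2280600 N = 2280.6 kN.
Setting C = 0.85 f'_c a b equal to T: a = 2280600/(0.85 × 49.9 × 475) = 113.2 mm.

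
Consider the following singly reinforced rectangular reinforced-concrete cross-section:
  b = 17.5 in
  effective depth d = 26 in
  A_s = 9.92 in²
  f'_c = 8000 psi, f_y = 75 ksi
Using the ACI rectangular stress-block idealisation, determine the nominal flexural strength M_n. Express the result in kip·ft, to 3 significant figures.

T = A_s f_y = 9.92 × 75 = 744 kips.
a = T/(0.85 f'_c b) = 744/(0.85 × 8 × 17.5) = 6.252 in.
M_n = T(d − a/2) = 744 × (26 − 3.126) = 17018.3 kip·in = 17018.3/12 = 1418.19 kip·ft.

M_n ≈ 1420 kip·ft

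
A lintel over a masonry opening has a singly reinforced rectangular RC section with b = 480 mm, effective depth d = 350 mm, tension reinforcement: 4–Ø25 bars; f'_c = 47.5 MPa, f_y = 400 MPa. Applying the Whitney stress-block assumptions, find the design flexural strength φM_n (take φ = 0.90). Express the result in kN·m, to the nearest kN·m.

φM_n ≈ 233 kN·m

A_s = 4 × 491 = 1964 mm².
T = A_s f_y = 1964 × 400 = 785600 N = 785.6 kN.
From C = T: a = T/(0.85 f'_c b) = 785600/(0.85 × 47.5 × 480) = 40.54 mm.
M_n = T(d − a/2) = 785.6 kN × (350 − 20.27) mm = 259.04 kN·m.
φM_n = 0.90 × 259.04 = 233.14 kN·m.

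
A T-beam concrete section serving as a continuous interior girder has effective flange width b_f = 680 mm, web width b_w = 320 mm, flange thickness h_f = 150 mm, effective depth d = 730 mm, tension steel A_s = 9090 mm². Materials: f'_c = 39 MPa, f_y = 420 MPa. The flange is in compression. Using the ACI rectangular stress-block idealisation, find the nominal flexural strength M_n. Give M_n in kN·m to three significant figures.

M_n ≈ 2460 kN·m

Tension: T = A_s f_y = 9090 × 420 = 3817800 N.
Try a within the flange: a = T/(0.85 f'_c b_f) = 3817800/(0.85 × 39 × 680) = 169.36 mm.
a = 169.36 > h_f = 150 mm: the block extends into the web. Split into flange-overhang and web parts.
C_f = 0.85 f'_c (b_f − b_w) h_f = 0.85 × 39 × (680 − 320) × 150 = 1790100 N.
Remaining web compression depth: a_w = (T − C_f)/(0.85 f'_c b_w) = (3817800 − 1790100)/(0.85 × 39 × 320) = 191.15 mm.
M_n = C_f(d − h_f/2) + (T − C_f)(d − a_w/2) = 1790100 × (730 − 75) + 2027700 × (730 − 95.575) = 1172.52 + 1286.42 = 2458.94 × 10⁶ N·mm.
M_n = 2458.94 kN·m.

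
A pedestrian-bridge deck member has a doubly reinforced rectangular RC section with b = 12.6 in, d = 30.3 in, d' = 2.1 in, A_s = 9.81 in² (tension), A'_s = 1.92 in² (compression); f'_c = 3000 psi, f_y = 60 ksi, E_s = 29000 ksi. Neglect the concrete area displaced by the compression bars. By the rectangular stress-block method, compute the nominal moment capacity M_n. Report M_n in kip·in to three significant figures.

Assume both steels yield.
a = (A_s − A'_s) f_y/(0.85 f'_c b) = (9.81 − 1.92) × 60/(0.85 × 3 × 12.6) = 14.734 in.
c = a/β₁ = 14.734/0.85 = 17.334 in; ε'_s = 0.003(c − d')/c = 0.0026 ≥ ε_y = 0.0021, so the compression steel yields.
M_n = (A_s − A'_s) f_y (d − a/2) + A'_s f_y (d − d') = 473.4 × (30.3 − 7.367) + 115.2 × (30.3 − 2.1) = 10856.5 + 3248.6 = 14105.1 kip·in.

M_n ≈ 14100 kip·in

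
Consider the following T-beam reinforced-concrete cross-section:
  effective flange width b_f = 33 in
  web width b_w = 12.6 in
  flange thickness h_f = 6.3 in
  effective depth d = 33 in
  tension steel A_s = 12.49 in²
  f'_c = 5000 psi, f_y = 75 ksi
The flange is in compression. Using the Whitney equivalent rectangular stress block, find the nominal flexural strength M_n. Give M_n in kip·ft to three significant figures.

Tension: T = A_s f_y = 12.49 × 75 = 936.75 kips.
Try a within the flange: a = T/(0.85 f'_c b_f) = 936.75/(0.85 × 5 × 33) = 6.679 in.
a = 6.679 > h_f = 6.3 in: the block extends into the web. Split into flange-overhang and web parts.
C_f = 0.85 f'_c (b_f − b_w) h_f = 0.85 × 5 × (33 − 12.6) × 6.3 = 546.2 kips.
Remaining web compression depth: a_w = (T − C_f)/(0.85 f'_c b_w) = (936.75 − 546.2)/(0.85 × 5 × 12.6) = 7.293 in.
M_n = C_f(d − h_f/2) + (T − C_f)(d − a_w/2) = 546.2 × (33 − 3.15) + 390.55 × (33 − 3.6465) = 16304.1 + 11464.0 = 27768.1 kip·in.
M_n = 27768.1/12 = 2314.01 kip·ft.

M_n ≈ 2310 kip·ft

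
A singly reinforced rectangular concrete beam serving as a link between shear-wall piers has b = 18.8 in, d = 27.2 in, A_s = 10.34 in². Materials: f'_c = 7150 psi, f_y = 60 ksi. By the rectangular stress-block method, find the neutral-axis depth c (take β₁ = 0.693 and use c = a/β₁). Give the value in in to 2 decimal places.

c ≈ 7.84 in

T = A_s f_y = 10.34 × 60 = 620.4 kips.
a = T/(0.85 f'_c b) = 620.4/(0.85 × 7.15 × 18.8) = 5.4299 in.
With β₁ = 0.693, c = a/β₁ = 5.4299/0.693 = 7.84 in.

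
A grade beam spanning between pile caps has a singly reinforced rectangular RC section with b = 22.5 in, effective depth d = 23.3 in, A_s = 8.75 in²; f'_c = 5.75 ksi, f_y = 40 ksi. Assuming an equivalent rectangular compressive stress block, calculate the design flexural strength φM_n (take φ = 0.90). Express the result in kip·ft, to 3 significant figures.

φM_n ≈ 570 kip·ft

T = A_s f_y = 8.75 × 40 = 350 kips.
a = T/(0.85 f'_c b) = 350/(0.85 × 5.75 × 22.5) = 3.183 in.
M_n = T(d − a/2) = 350 × (23.3 − 1.5915) = 7598.0 kip·in = 7598.0/12 = 633.17 kip·ft.
φM_n = 0.90 × 633.17 = 569.85 kip·ft.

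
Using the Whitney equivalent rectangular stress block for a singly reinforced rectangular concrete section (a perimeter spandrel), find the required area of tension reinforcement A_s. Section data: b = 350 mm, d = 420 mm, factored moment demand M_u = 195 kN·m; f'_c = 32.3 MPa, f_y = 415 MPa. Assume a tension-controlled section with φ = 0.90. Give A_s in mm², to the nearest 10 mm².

M_n = M_u/φ = 195/0.90 = 216.667 kN·m.
With M_n = 0.85 f'_c a b (d − a/2), solve the quadratic for a:
a = d − √(d² − 2M_n/(0.85 f'_c b)) = 420 − √(420² − 2 × 216.667×10⁶/(0.85 × 32.3 × 350)) = 57.64 mm.
A_s = 0.85 f'_c a b / f_y = 0.85 × 32.3 × 57.64 × 350 / 415 = 1334.6 mm².

A_s ≈ 1330 mm²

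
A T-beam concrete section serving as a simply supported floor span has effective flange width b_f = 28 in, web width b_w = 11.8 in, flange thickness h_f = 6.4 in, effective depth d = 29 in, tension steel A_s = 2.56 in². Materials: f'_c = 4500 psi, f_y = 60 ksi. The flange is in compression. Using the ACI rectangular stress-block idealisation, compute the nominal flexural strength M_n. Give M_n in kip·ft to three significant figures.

Tension: T = A_s f_y = 2.56 × 60 = 153.6 kips.
Try a within the flange: a = T/(0.85 f'_c b_f) = 153.6/(0.85 × 4.5 × 28) = 1.434 in.
Since a = 1.434 ≤ h_f = 6.4 in, the stress block lies entirely in the flange; analyse as a rectangular beam of width b_f.
M_n = T(d − a/2) = 153.6 × (29 − 0.717) = 4344.3 kip·in.
M_n = 4344.3/12 = 362.03 kip·ft.

M_n ≈ 362 kip·ft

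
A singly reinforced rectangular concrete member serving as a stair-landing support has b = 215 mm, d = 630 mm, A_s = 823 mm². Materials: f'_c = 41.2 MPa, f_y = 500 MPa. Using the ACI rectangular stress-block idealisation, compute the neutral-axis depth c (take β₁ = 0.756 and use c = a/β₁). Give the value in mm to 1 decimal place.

T = A_s f_y = 823 × 500 = 411500 N = 411.5 kN.
Setting C = 0.85 f'_c a b equal to T: a = 411500/(0.85 × 41.2 × 215) = 54.653 mm.
With β₁ = 0.756, c = a/β₁ = 54.653/0.756 = 72.3 mm.

c ≈ 72.3 mm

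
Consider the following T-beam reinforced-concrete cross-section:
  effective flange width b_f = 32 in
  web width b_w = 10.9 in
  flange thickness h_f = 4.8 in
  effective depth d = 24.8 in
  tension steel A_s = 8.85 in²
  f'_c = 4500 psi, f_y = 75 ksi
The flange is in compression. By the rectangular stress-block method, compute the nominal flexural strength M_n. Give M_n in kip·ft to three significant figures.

Tension: T = A_s f_y = 8.85 × 75 = 663.75 kips.
Try a within the flange: a = T/(0.85 f'_c b_f) = 663.75/(0.85 × 4.5 × 32) = 5.423 in.
a = 5.423 > h_f = 4.8 in: the block extends into the web. Split into flange-overhang and web parts.
C_f = 0.85 f'_c (b_f − b_w) h_f = 0.85 × 4.5 × (32 − 10.9) × 4.8 = 387.4 kips.
Remaining web compression depth: a_w = (T − C_f)/(0.85 f'_c b_w) = (663.75 − 387.4)/(0.85 × 4.5 × 10.9) = 6.628 in.
M_n = C_f(d − h_f/2) + (T − C_f)(d − a_w/2) = 387.4 × (24.8 − 2.4) + 276.35 × (24.8 − 3.314) = 8677.8 + 5937.7 = 14615.5 kip·in.
M_n = 14615.5/12 = 1217.96 kip·ft.

M_n ≈ 1220 kip·ft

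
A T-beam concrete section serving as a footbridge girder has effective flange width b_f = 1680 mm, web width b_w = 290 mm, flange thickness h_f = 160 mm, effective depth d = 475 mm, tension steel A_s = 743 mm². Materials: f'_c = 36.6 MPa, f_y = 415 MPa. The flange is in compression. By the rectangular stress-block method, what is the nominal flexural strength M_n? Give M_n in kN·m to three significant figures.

M_n ≈ 146 kN·m

Tension: T = A_s f_y = 743 × 415 = 308345 N.
Try a within the flange: a = T/(0.85 f'_c b_f) = 308345/(0.85 × 36.6 × 1680) = 5.90 mm.
Since a = 5.90 ≤ h_f = 160 mm, the stress block lies entirely in the flange; analyse as a rectangular beam of width b_f.
M_n = T(d − a/2) = 308345 × (475 − 2.95) = 145.55 × 10⁶ N·mm.
M_n = 145.55 kN·m.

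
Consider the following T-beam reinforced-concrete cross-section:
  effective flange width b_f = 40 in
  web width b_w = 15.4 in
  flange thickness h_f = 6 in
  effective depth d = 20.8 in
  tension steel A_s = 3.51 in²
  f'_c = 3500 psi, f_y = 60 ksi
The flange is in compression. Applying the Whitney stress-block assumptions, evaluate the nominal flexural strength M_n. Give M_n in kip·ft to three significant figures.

M_n ≈ 350 kip·ft

Tension: T = A_s f_y = 3.51 × 60 = 210.6 kips.
Try a within the flange: a = T/(0.85 f'_c b_f) = 210.6/(0.85 × 3.5 × 40) = 1.770 in.
Since a = 1.770 ≤ h_f = 6 in, the stress block lies entirely in the flange; analyse as a rectangular beam of width b_f.
M_n = T(d − a/2) = 210.6 × (20.8 − 0.885) = 4194.1 kip·in.
M_n = 4194.1/12 = 349.51 kip·ft.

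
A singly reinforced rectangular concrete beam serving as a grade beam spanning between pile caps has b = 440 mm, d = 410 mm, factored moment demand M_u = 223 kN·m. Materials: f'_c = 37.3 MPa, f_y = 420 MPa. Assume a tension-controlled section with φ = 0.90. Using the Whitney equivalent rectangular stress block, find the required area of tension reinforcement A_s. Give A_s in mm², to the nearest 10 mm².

M_n = M_u/φ = 223/0.90 = 247.778 kN·m.
With M_n = 0.85 f'_c a b (d − a/2), solve the quadratic for a:
a = d − √(d² − 2M_n/(0.85 f'_c b)) = 410 − √(410² − 2 × 247.778×10⁶/(0.85 × 37.3 × 440)) = 45.89 mm.
A_s = 0.85 f'_c a b / f_y = 0.85 × 37.3 × 45.89 × 440 / 420 = 1524.2 mm².

A_s ≈ 1520 mm²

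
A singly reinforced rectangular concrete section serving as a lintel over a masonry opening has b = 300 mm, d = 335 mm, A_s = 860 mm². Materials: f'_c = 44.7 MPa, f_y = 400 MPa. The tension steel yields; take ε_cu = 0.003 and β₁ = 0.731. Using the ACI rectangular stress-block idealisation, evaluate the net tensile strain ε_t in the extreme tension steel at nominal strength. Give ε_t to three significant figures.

a = A_s f_y/(0.85 f'_c b) = 30.18 mm.
β₁ = 0.731, so c = a/β₁ = 30.18/0.731 = 41.29 mm.
From the linear strain diagram with ε_cu = 0.003: ε_t = 0.003 (d − c)/c = 0.003 × (335 − 41.29)/41.29 = 0.0213.
Since ε_t ≥ 0.005, the section is tension-controlled.

ε_t ≈ 0.0213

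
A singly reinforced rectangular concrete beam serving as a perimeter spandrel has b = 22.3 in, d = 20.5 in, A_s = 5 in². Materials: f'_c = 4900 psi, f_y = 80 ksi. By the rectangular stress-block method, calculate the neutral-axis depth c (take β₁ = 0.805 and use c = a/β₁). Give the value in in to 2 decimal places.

T = A_s f_y = 5 × 80 = 400 kips.
a = T/(0.85 f'_c b) = 400/(0.85 × 4.9 × 22.3) = 4.3067 in.
With β₁ = 0.805, c = a/β₁ = 4.3067/0.805 = 5.35 in.

c ≈ 5.35 in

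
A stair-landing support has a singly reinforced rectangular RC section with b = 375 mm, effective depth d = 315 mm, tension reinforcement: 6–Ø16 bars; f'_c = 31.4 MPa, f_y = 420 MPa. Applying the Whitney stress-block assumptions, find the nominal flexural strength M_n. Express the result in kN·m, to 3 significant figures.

A_s = 6 × 201 = 1206 mm².
T = A_s f_y = 1206 × 420 = 506520 N = 506.52 kN.
From C = T: a = T/(0.85 f'_c b) = 506520/(0.85 × 31.4 × 375) = 50.61 mm.
M_n = T(d − a/2) = 506.52 kN × (315 − 25.305) mm = 146.74 kN·m.

M_n ≈ 147 kN·m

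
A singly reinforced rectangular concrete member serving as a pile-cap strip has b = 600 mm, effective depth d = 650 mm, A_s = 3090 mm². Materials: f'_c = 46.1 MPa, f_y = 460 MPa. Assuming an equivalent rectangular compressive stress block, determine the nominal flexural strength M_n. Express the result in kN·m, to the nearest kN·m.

M_n ≈ 881 kN·m

T = A_s f_y = 3090 × 460 = 1421400 N = 1421.4 kN.
From C = T: a = T/(0.85 f'_c b) = 1421400/(0.85 × 46.1 × 600) = 60.46 mm.
M_n = T(d − a/2) = 1421.4 kN × (650 − 30.23) mm = 880.94 kN·m.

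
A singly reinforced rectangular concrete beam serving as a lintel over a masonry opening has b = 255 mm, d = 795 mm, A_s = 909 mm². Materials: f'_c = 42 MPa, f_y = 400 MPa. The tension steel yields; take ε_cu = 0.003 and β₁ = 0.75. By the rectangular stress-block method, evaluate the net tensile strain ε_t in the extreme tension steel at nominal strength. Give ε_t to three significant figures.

a = A_s f_y/(0.85 f'_c b) = 39.94 mm.
β₁ = 0.75, so c = a/β₁ = 39.94/0.75 = 53.25 mm.
From the linear strain diagram with ε_cu = 0.003: ε_t = 0.003 (d − c)/c = 0.003 × (795 − 53.25)/53.25 = 0.0418.
Since ε_t ≥ 0.005, the section is tension-controlled.

ε_t ≈ 0.0418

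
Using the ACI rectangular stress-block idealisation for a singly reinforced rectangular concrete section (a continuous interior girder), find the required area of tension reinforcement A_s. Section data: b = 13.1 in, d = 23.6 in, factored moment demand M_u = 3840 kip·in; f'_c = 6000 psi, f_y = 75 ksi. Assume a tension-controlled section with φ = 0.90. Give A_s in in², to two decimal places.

A_s ≈ 2.57 in²

M_n = M_u/φ = 3840/0.90 = 4266.67 kip·in.
From M_n = 0.85 f'_c a b (d − a/2):
a = d − √(d² − 2M_n/(0.85 f'_c b)) = 23.6 − √(23.6² − 2 × 4266.67/(0.85 × 6 × 13.1)) = 2.882 in.
A_s = 0.85 f'_c a b / f_y = 0.85 × 6 × 2.882 × 13.1 / 75 = 2.567 in².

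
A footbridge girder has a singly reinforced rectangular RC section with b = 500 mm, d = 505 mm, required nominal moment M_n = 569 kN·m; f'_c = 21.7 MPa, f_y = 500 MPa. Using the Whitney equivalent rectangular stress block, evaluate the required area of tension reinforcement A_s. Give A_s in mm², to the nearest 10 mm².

With M_n = 0.85 f'_c a b (d − a/2), solve the quadratic for a:
a = d − √(d² − 2M_n/(0.85 f'_c b)) = 505 − √(505² − 2 × 569×10⁶/(0.85 × 21.7 × 500)) = 142.19 mm.
A_s = 0.85 f'_c a b / f_y = 0.85 × 21.7 × 142.19 × 500 / 500 = 2622.7 mm².

A_s ≈ 2620 mm²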